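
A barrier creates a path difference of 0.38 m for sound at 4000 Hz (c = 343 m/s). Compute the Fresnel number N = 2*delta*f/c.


N = 2*delta*f/c = 2*delta/lambda, where lambda = c/f
lambda = 343 / 4000 = 0.08575 m
N = 2 * 0.38 / 0.08575 = 8.863


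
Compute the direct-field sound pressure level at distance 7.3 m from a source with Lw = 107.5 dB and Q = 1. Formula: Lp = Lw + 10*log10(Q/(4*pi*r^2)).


4*pi*r^2 = 4*pi*7.3^2 = 669.662 m^2
Q / (4*pi*r^2) = 1 / 669.662 = 0.00149329
Lp = 107.5 + 10*log10(0.00149329) = 79.241 dB


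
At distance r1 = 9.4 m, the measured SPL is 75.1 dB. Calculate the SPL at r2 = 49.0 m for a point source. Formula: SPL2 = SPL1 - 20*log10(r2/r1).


r2/r1 = 49.0/9.4 = 5.21277
Correction = 20*log10(5.21277) = 14.3414 dB
SPL2 = 75.1 - 14.3414 = 60.759 dB


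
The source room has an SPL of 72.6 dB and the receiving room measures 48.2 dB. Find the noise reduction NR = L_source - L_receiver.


NR = L_source - L_receiver (difference between source and receiving room levels)
NR = 72.6 - 48.2 = 24.4 dB


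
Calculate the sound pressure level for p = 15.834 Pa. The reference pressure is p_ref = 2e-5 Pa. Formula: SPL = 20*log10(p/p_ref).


p / p_ref = 15.834 / 2e-5 = 791700
SPL = 20 * log10(791700) = 117.97 dB


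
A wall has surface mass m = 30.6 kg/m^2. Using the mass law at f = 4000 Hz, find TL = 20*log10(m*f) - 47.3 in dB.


m * f = 30.6 * 4000 = 122400
20*log10(122400) = 101.756 dB
TL = 101.756 - 47.3 = 54.456 dB


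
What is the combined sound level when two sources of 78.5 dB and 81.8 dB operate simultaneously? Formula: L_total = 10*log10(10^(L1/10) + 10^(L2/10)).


10^(78.5/10) = 7.07946e+07
10^(81.8/10) = 1.51356e+08
Sum = 7.07946e+07 + 1.51356e+08 = 2.22151e+08
L_total = 10*log10(2.22151e+08) = 83.466 dB


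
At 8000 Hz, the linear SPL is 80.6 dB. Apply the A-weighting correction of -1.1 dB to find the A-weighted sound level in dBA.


A-weighting table: 8000 Hz -> -1.1 dB correction
SPL_A = SPL + correction = 80.6 + (-1.1) = 79.5 dBA


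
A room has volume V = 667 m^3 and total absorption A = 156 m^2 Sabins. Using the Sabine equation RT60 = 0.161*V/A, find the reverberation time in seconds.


RT60 = 0.161 * 667 / 156 = 0.68838 s


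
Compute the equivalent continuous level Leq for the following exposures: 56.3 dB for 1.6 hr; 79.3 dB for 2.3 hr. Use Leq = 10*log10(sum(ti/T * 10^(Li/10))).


T_total = 1.6 + 2.3 = 3.9 hr
(1.6/3.9) * 10^(56.3/10) = 175007
(2.3/3.9) * 10^(79.3/10) = 5.01953e+07
Sum = 175007 + 5.01953e+07 = 5.03703e+07
Leq = 10*log10(5.03703e+07) = 77.022 dB


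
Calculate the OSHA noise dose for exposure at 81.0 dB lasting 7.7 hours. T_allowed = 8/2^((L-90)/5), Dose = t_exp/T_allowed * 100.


T_allowed = 8 / 2^((81.0 - 90)/5) = 27.8576 hr
Dose = 7.7 / 27.8576 * 100 = 27.641 %


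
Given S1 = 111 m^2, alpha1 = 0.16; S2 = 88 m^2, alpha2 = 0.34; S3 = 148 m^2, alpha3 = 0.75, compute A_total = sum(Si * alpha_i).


111 * 0.16 = 17.76
88 * 0.34 = 29.92
148 * 0.75 = 111
A_total = 17.76 + 29.92 + 111 = 158.68 m^2


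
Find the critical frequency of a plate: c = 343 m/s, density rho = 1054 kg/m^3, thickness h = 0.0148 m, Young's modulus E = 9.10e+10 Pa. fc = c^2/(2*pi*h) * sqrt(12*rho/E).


12*rho/E = 12*1054/9.10e+10 = 1.38989e-07
sqrt(12*rho/E) = sqrt(1.38989e-07) = 0.000372812
c^2/(2*pi*h) = 343^2/(2*pi*0.0148) = 1.26516e+06
fc = 1.26516e+06 * 0.000372812 = 471.67 Hz


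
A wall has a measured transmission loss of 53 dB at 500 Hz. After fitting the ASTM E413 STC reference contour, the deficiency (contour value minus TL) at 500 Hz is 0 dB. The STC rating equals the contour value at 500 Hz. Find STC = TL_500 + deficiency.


By ASTM E413, STC = value of the fitted reference contour at 500 Hz.
Contour value at 500 Hz = TL_500 + deficiency = 53 + 0 = 53
STC = 53


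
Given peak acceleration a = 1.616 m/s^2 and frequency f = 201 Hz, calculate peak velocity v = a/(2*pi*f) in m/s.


omega = 2*pi*f = 2*pi*201 = 1262.92 rad/s
v = a / omega = 1.616 / 1262.92 = 0.0012796 m/s


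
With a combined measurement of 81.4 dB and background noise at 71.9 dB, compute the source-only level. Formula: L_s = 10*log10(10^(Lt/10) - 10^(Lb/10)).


10^(81.4/10) = 1.38038e+08
10^(71.9/10) = 1.54882e+07
Difference = 1.38038e+08 - 1.54882e+07 = 1.2255e+08
L_source = 10*log10(1.2255e+08) = 80.883 dB


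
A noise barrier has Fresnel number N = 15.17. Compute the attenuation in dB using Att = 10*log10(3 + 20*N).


3 + 20*N = 3 + 20*15.17 = 306.4
Att = 10*log10(306.4) = 24.863 dB


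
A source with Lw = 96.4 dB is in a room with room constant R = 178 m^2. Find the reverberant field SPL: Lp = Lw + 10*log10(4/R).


4/R = 4/178 = 0.0224719
Lp = 96.4 + 10*log10(0.0224719) = 79.916 dB


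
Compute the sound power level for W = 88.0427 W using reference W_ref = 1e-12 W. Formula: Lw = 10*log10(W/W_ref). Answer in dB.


W / W_ref = 88.0427 / 1e-12 = 8.80427e+13
Lw = 10 * log10(8.80427e+13) = 139.45 dB


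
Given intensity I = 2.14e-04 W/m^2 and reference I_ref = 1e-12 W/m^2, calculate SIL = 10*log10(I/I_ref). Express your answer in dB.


I / I_ref = 2.14e-04 / 1e-12 = 2.14e+08
SIL = 10 * log10(2.14e+08) = 83.304 dB


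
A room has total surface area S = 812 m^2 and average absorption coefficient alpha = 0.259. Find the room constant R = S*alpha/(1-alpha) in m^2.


R = 812 * 0.259 / (1 - 0.259) = 283.82 m^2


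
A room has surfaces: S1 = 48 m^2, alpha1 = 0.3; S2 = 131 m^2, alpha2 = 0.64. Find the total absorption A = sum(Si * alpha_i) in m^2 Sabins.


48 * 0.3 = 14.4
131 * 0.64 = 83.84
A_total = 14.4 + 83.84 = 98.24 m^2


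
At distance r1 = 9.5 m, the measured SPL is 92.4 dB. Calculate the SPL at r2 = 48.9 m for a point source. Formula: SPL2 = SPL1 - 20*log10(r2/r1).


r2/r1 = 48.9/9.5 = 5.14737
Correction = 20*log10(5.14737) = 14.2317 dB
SPL2 = 92.4 - 14.2317 = 78.168 dB


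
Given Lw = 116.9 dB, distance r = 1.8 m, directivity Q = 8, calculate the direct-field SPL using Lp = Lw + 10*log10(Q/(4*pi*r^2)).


4*pi*r^2 = 4*pi*1.8^2 = 40.715 m^2
Q / (4*pi*r^2) = 8 / 40.715 = 0.196488
Lp = 116.9 + 10*log10(0.196488) = 109.83 dB


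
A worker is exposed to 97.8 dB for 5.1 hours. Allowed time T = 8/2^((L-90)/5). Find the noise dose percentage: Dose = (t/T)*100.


T_allowed = 8 / 2^((97.8 - 90)/5) = 2.71321 hr
Dose = 5.1 / 2.71321 * 100 = 187.97 %


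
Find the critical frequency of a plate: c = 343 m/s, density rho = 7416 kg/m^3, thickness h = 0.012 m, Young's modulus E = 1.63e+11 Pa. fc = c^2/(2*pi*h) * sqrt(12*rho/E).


12*rho/E = 12*7416/1.63e+11 = 5.45963e-07
sqrt(12*rho/E) = sqrt(5.45963e-07) = 0.000738893
c^2/(2*pi*h) = 343^2/(2*pi*0.012) = 1.56037e+06
fc = 1.56037e+06 * 0.000738893 = 1152.9 Hz


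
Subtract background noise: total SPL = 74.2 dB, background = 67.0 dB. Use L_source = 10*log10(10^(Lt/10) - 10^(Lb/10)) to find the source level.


10^(74.2/10) = 2.63027e+07
10^(67.0/10) = 5.01187e+06
Difference = 2.63027e+07 - 5.01187e+06 = 2.12908e+07
L_source = 10*log10(2.12908e+07) = 73.282 dB


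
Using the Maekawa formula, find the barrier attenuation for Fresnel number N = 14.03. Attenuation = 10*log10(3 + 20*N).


3 + 20*N = 3 + 20*14.03 = 283.6
Att = 10*log10(283.6) = 24.527 dB


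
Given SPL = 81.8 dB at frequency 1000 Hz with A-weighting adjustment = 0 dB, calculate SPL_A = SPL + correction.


A-weighting table: 1000 Hz -> 0 dB correction
SPL_A = SPL + correction = 81.8 + (0) = 81.8 dBA


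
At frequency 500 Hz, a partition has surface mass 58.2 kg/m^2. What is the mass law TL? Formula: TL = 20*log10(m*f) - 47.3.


m * f = 58.2 * 500 = 29100
20*log10(29100) = 89.2779 dB
TL = 89.2779 - 47.3 = 41.978 dB


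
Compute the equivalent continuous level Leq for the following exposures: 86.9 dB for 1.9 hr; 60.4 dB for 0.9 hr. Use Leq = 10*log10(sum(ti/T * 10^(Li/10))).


T_total = 1.9 + 0.9 = 2.8 hr
(1.9/2.8) * 10^(86.9/10) = 3.3235e+08
(0.9/2.8) * 10^(60.4/10) = 352439
Sum = 3.3235e+08 + 352439 = 3.32702e+08
Leq = 10*log10(3.32702e+08) = 85.221 dB


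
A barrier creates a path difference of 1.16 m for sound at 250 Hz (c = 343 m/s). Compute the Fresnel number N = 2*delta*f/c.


N = 2*delta*f/c = 2*delta/lambda, where lambda = c/f
lambda = 343 / 250 = 1.372 m
N = 2 * 1.16 / 1.372 = 1.691


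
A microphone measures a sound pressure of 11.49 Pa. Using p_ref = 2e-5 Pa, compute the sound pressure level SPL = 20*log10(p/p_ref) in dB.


p / p_ref = 11.49 / 2e-5 = 574500
SPL = 20 * log10(574500) = 115.19 dB


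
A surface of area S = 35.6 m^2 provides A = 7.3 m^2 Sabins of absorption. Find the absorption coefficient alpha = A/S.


Absorption coefficient = absorbed power / incident power
alpha = A / S = 7.3 / 35.6 = 0.20506


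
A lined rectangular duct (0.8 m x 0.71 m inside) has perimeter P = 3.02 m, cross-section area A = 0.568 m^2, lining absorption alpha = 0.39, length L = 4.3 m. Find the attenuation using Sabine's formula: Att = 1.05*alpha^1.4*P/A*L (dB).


alpha^1.4 = 0.39^1.4 = 0.267603
Attenuation rate = 1.05 * alpha^1.4 * P / A
= 1.05 * 0.267603 * 3.02 / 0.568 = 1.49396 dB/m
Total Att = 1.49396 * 4.3 = 6.424 dB


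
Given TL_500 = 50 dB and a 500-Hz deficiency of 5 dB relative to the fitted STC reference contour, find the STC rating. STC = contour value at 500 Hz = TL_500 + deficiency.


By ASTM E413, STC = value of the fitted reference contour at 500 Hz.
Contour value at 500 Hz = TL_500 + deficiency = 50 + 5 = 55
STC = 55


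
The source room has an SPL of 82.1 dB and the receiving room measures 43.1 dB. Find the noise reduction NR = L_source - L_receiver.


NR = L_source - L_receiver (difference between source and receiving room levels)
NR = 82.1 - 43.1 = 39 dB


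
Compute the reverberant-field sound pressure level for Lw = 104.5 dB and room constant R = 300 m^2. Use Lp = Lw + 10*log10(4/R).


4/R = 4/300 = 0.0133333
Lp = 104.5 + 10*log10(0.0133333) = 85.749 dB


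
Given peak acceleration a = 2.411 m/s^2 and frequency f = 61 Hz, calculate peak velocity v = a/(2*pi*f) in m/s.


omega = 2*pi*f = 2*pi*61 = 383.274 rad/s
v = a / omega = 2.411 / 383.274 = 0.0062905 m/s


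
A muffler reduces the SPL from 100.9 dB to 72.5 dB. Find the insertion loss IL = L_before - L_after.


Insertion loss = SPL without muffler - SPL with muffler
IL = 100.9 - 72.5 = 28.4 dB


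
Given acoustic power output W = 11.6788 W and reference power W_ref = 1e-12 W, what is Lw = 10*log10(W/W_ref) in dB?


W / W_ref = 11.6788 / 1e-12 = 1.16788e+13
Lw = 10 * log10(1.16788e+13) = 130.67 dB


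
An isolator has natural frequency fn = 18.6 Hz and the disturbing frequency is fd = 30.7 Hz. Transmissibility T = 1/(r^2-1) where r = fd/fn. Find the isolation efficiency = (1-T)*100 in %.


r = 30.7 / 18.6 = 1.65054
r^2 - 1 = 1.65054^2 - 1 = 1.72428
T = 1/1.72428 = 0.579952
Efficiency = (1 - 0.579952)*100 = 42.005 %


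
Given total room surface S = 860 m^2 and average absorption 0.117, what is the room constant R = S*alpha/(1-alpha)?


R = 860 * 0.117 / (1 - 0.117) = 113.95 m^2


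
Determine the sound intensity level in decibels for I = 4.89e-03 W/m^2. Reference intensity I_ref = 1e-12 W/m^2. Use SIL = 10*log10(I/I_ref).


I / I_ref = 4.89e-03 / 1e-12 = 4.89e+09
SIL = 10 * log10(4.89e+09) = 96.893 dB


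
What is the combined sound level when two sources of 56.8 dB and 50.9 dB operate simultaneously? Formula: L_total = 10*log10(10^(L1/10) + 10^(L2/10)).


10^(56.8/10) = 478630
10^(50.9/10) = 123027
Sum = 478630 + 123027 = 601657
L_total = 10*log10(601657) = 57.793 dB


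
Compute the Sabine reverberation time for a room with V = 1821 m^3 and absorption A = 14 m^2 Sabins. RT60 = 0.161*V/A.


RT60 = 0.161 * 1821 / 14 = 20.941 s


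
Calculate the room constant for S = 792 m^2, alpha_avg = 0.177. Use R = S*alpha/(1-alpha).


R = 792 * 0.177 / (1 - 0.177) = 170.33 m^2


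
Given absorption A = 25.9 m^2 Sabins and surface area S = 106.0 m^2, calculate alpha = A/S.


Absorption coefficient = absorbed power / incident power
alpha = A / S = 25.9 / 106.0 = 0.24434


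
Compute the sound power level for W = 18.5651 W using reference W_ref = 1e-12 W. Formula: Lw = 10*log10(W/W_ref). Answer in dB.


W / W_ref = 18.5651 / 1e-12 = 1.85651e+13
Lw = 10 * log10(1.85651e+13) = 132.69 dB


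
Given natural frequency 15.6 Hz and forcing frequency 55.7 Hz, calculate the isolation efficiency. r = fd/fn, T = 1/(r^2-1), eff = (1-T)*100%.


r = 55.7 / 15.6 = 3.57051
r^2 - 1 = 3.57051^2 - 1 = 11.7485
T = 1/11.7485 = 0.0851172
Efficiency = (1 - 0.0851172)*100 = 91.488 %


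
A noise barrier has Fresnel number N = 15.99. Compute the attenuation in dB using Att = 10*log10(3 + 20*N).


3 + 20*N = 3 + 20*15.99 = 322.8
Att = 10*log10(322.8) = 25.089 dB


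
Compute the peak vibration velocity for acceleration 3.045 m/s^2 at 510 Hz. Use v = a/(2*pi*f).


omega = 2*pi*f = 2*pi*510 = 3204.42 rad/s
v = a / omega = 3.045 / 3204.42 = 0.00095025 m/s


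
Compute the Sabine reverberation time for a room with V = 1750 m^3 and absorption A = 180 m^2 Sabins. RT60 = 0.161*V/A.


RT60 = 0.161 * 1750 / 180 = 1.5653 s


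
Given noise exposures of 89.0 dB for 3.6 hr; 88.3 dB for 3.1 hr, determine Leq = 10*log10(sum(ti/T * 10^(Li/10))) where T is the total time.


T_total = 3.6 + 3.1 = 6.7 hr
(3.6/6.7) * 10^(89.0/10) = 4.26803e+08
(3.1/6.7) * 10^(88.3/10) = 3.12815e+08
Sum = 4.26803e+08 + 3.12815e+08 = 7.39618e+08
Leq = 10*log10(7.39618e+08) = 88.69 dB


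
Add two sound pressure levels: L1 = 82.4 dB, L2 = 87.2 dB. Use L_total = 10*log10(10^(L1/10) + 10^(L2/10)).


10^(82.4/10) = 1.7378e+08
10^(87.2/10) = 5.24807e+08
Sum = 1.7378e+08 + 5.24807e+08 = 6.98587e+08
L_total = 10*log10(6.98587e+08) = 88.442 dB


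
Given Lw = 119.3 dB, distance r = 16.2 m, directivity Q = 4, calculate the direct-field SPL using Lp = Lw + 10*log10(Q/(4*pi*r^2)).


4*pi*r^2 = 4*pi*16.2^2 = 3297.92 m^2
Q / (4*pi*r^2) = 4 / 3297.92 = 0.00121289
Lp = 119.3 + 10*log10(0.00121289) = 90.138 dB


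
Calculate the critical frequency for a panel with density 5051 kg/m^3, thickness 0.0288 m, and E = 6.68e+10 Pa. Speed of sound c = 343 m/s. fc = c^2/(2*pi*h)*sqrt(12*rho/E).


12*rho/E = 12*5051/6.68e+10 = 9.07365e-07
sqrt(12*rho/E) = sqrt(9.07365e-07) = 0.000952557
c^2/(2*pi*h) = 343^2/(2*pi*0.0288) = 650153
fc = 650153 * 0.000952557 = 619.31 Hz


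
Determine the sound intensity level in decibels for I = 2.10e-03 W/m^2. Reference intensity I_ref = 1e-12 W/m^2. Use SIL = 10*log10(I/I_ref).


I / I_ref = 2.10e-03 / 1e-12 = 2.1e+09
SIL = 10 * log10(2.1e+09) = 93.222 dB


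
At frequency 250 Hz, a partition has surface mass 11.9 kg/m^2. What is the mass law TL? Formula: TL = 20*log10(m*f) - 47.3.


m * f = 11.9 * 250 = 2975
20*log10(2975) = 69.4697 dB
TL = 69.4697 - 47.3 = 22.17 dB


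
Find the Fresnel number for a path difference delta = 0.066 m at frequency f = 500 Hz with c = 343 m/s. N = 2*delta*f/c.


N = 2*delta*f/c = 2*delta/lambda, where lambda = c/f
lambda = 343 / 500 = 0.686 m
N = 2 * 0.066 / 0.686 = 0.19242


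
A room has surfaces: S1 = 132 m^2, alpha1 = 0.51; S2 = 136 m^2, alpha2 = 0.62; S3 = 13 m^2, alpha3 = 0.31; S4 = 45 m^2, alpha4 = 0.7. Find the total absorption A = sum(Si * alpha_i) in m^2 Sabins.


132 * 0.51 = 67.32
136 * 0.62 = 84.32
13 * 0.31 = 4.03
45 * 0.7 = 31.5
A_total = 67.32 + 84.32 + 4.03 + 31.5 = 187.17 m^2


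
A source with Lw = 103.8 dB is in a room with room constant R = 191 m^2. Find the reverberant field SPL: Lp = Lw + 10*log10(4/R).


4/R = 4/191 = 0.0209424
Lp = 103.8 + 10*log10(0.0209424) = 87.01 dB


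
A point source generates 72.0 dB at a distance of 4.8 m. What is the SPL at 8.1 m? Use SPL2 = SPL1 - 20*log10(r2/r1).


r2/r1 = 8.1/4.8 = 1.6875
Correction = 20*log10(1.6875) = 4.54488 dB
SPL2 = 72.0 - 4.54488 = 67.455 dB


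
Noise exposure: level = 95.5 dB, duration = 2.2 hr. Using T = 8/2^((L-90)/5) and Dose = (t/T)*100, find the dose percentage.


T_allowed = 8 / 2^((95.5 - 90)/5) = 3.73213 hr
Dose = 2.2 / 3.73213 * 100 = 58.948 %


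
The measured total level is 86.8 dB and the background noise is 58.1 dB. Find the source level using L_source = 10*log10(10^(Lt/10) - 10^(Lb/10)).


10^(86.8/10) = 4.7863e+08
10^(58.1/10) = 645654
Difference = 4.7863e+08 - 645654 = 4.77984e+08
L_source = 10*log10(4.77984e+08) = 86.794 dB


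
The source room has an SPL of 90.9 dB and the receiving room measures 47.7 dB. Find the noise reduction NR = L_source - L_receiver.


NR = L_source - L_receiver (difference between source and receiving room levels)
NR = 90.9 - 47.7 = 43.2 dB


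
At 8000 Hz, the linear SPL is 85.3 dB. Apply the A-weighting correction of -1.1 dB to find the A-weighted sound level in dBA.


A-weighting table: 8000 Hz -> -1.1 dB correction
SPL_A = SPL + correction = 85.3 + (-1.1) = 84.2 dBA


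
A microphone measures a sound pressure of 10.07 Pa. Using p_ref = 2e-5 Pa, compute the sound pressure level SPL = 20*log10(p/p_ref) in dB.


p / p_ref = 10.07 / 2e-5 = 503500
SPL = 20 * log10(503500) = 114.04 dB


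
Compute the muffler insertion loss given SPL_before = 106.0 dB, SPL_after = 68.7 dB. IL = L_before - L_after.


Insertion loss = SPL without muffler - SPL with muffler
IL = 106.0 - 68.7 = 37.3 dB


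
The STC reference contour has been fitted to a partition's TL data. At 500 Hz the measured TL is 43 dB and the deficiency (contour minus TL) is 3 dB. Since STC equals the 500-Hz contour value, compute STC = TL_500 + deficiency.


By ASTM E413, STC = value of the fitted reference contour at 500 Hz.
Contour value at 500 Hz = TL_500 + deficiency = 43 + 3 = 46
STC = 46


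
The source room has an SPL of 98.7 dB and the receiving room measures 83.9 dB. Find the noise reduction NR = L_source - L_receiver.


NR = L_source - L_receiver (difference between source and receiving room levels)
NR = 98.7 - 83.9 = 14.8 dB


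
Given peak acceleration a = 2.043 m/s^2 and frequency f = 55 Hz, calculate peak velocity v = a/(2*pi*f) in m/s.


omega = 2*pi*f = 2*pi*55 = 345.575 rad/s
v = a / omega = 2.043 / 345.575 = 0.0059119 m/s


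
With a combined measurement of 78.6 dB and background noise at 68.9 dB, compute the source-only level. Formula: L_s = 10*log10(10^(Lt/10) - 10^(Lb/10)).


10^(78.6/10) = 7.24436e+07
10^(68.9/10) = 7.76247e+06
Difference = 7.24436e+07 - 7.76247e+06 = 6.46811e+07
L_source = 10*log10(6.46811e+07) = 78.108 dB


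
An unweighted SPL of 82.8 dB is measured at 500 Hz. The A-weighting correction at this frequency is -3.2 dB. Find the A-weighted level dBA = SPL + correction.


A-weighting table: 500 Hz -> -3.2 dB correction
SPL_A = SPL + correction = 82.8 + (-3.2) = 79.6 dBA


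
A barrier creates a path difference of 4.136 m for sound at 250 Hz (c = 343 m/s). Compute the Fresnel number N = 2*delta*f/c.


N = 2*delta*f/c = 2*delta/lambda, where lambda = c/f
lambda = 343 / 250 = 1.372 m
N = 2 * 4.136 / 1.372 = 6.0292


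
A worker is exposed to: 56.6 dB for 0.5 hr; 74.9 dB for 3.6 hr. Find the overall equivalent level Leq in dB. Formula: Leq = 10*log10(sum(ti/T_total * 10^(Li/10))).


T_total = 0.5 + 3.6 = 4.1 hr
(0.5/4.1) * 10^(56.6/10) = 55742.5
(3.6/4.1) * 10^(74.9/10) = 2.71343e+07
Sum = 55742.5 + 2.71343e+07 = 2.719e+07
Leq = 10*log10(2.719e+07) = 74.344 dB


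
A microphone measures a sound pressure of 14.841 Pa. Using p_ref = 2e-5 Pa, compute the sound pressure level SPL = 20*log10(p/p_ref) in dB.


p / p_ref = 14.841 / 2e-5 = 742050
SPL = 20 * log10(742050) = 117.41 dB


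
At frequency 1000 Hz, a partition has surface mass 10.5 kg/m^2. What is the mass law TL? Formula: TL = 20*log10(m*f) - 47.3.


m * f = 10.5 * 1000 = 10500
20*log10(10500) = 80.4238 dB
TL = 80.4238 - 47.3 = 33.124 dB


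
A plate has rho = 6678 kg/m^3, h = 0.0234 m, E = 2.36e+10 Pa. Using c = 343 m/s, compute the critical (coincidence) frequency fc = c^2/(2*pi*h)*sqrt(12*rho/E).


12*rho/E = 12*6678/2.36e+10 = 3.39559e-06
sqrt(12*rho/E) = sqrt(3.39559e-06) = 0.00184271
c^2/(2*pi*h) = 343^2/(2*pi*0.0234) = 800189
fc = 800189 * 0.00184271 = 1474.5 Hz


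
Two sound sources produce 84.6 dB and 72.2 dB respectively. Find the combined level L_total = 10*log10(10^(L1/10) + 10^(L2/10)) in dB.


10^(84.6/10) = 2.88403e+08
10^(72.2/10) = 1.65959e+07
Sum = 2.88403e+08 + 1.65959e+07 = 3.04999e+08
L_total = 10*log10(3.04999e+08) = 84.843 dB


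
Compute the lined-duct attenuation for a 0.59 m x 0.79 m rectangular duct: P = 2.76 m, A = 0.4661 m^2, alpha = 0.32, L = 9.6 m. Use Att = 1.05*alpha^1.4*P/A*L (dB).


alpha^1.4 = 0.32^1.4 = 0.202866
Attenuation rate = 1.05 * alpha^1.4 * P / A
= 1.05 * 0.202866 * 2.76 / 0.4661 = 1.26133 dB/m
Total Att = 1.26133 * 9.6 = 12.109 dB


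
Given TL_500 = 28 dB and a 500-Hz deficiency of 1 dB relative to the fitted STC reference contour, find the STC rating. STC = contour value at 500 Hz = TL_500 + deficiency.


By ASTM E413, STC = value of the fitted reference contour at 500 Hz.
Contour value at 500 Hz = TL_500 + deficiency = 28 + 1 = 29
STC = 29


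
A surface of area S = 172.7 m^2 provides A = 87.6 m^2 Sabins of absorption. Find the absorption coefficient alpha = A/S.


Absorption coefficient = absorbed power / incident power
alpha = A / S = 87.6 / 172.7 = 0.50724


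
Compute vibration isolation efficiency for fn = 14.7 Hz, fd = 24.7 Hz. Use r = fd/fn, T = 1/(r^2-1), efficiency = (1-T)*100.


r = 24.7 / 14.7 = 1.68027
r^2 - 1 = 1.68027^2 - 1 = 1.82331
T = 1/1.82331 = 0.548453
Efficiency = (1 - 0.548453)*100 = 45.155 %


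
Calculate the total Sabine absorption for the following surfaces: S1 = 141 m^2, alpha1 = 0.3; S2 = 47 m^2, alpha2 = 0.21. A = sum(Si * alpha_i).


141 * 0.3 = 42.3
47 * 0.21 = 9.87
A_total = 42.3 + 9.87 = 52.17 m^2


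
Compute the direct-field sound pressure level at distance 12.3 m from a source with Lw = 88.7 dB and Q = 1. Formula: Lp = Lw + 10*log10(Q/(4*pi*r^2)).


4*pi*r^2 = 4*pi*12.3^2 = 1901.17 m^2
Q / (4*pi*r^2) = 1 / 1901.17 = 0.000525992
Lp = 88.7 + 10*log10(0.000525992) = 55.91 dB


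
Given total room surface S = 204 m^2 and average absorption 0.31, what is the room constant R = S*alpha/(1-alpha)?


R = 204 * 0.31 / (1 - 0.31) = 91.652 m^2


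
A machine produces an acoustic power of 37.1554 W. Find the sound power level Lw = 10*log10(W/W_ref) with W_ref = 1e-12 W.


W / W_ref = 37.1554 / 1e-12 = 3.71554e+13
Lw = 10 * log10(3.71554e+13) = 135.7 dB


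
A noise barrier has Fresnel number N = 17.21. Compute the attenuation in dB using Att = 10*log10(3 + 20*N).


3 + 20*N = 3 + 20*17.21 = 347.2
Att = 10*log10(347.2) = 25.406 dB


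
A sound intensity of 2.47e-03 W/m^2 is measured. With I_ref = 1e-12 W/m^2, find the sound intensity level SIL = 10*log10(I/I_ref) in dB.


I / I_ref = 2.47e-03 / 1e-12 = 2.47e+09
SIL = 10 * log10(2.47e+09) = 93.927 dB


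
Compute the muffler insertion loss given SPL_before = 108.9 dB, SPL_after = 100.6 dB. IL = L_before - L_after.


Insertion loss = SPL without muffler - SPL with muffler
IL = 108.9 - 100.6 = 8.3 dB


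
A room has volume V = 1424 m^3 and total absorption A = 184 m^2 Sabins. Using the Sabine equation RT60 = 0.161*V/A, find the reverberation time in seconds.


RT60 = 0.161 * 1424 / 184 = 1.246 s


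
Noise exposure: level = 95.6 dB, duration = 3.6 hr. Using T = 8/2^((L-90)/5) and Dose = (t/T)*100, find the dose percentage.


T_allowed = 8 / 2^((95.6 - 90)/5) = 3.68075 hr
Dose = 3.6 / 3.68075 * 100 = 97.806 %


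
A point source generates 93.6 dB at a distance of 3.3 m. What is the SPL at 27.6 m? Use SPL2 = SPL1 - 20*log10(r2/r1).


r2/r1 = 27.6/3.3 = 8.36364
Correction = 20*log10(8.36364) = 18.4479 dB
SPL2 = 93.6 - 18.4479 = 75.152 dB


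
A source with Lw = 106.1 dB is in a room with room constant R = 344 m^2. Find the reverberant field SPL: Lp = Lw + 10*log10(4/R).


4/R = 4/344 = 0.0116279
Lp = 106.1 + 10*log10(0.0116279) = 86.755 dB


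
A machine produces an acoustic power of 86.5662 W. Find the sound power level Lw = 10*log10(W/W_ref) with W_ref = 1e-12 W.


W / W_ref = 86.5662 / 1e-12 = 8.65662e+13
Lw = 10 * log10(8.65662e+13) = 139.37 dB


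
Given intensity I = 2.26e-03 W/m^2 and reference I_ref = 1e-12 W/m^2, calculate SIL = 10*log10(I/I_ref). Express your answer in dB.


I / I_ref = 2.26e-03 / 1e-12 = 2.26e+09
SIL = 10 * log10(2.26e+09) = 93.541 dB


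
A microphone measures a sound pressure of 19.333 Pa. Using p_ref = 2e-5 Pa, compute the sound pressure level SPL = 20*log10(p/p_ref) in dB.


p / p_ref = 19.333 / 2e-5 = 966650
SPL = 20 * log10(966650) = 119.71 dB


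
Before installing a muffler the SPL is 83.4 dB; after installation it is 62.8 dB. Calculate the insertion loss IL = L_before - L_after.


Insertion loss = SPL without muffler - SPL with muffler
IL = 83.4 - 62.8 = 20.6 dB


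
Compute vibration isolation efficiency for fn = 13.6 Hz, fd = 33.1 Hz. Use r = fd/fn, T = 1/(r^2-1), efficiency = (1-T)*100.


r = 33.1 / 13.6 = 2.43382
r^2 - 1 = 2.43382^2 - 1 = 4.92348
T = 1/4.92348 = 0.203108
Efficiency = (1 - 0.203108)*100 = 79.689 %


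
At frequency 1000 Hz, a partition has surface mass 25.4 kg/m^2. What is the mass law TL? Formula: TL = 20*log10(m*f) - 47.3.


m * f = 25.4 * 1000 = 25400
20*log10(25400) = 88.0967 dB
TL = 88.0967 - 47.3 = 40.797 dB


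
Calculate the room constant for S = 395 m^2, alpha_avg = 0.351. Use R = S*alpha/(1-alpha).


R = 395 * 0.351 / (1 - 0.351) = 213.63 m^2


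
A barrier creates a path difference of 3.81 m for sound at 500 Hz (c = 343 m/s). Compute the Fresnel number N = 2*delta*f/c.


N = 2*delta*f/c = 2*delta/lambda, where lambda = c/f
lambda = 343 / 500 = 0.686 m
N = 2 * 3.81 / 0.686 = 11.108


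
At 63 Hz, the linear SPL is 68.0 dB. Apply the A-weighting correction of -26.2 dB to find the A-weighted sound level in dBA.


A-weighting table: 63 Hz -> -26.2 dB correction
SPL_A = SPL + correction = 68.0 + (-26.2) = 41.8 dBA


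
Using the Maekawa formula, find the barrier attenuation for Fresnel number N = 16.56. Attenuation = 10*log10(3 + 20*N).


3 + 20*N = 3 + 20*16.56 = 334.2
Att = 10*log10(334.2) = 25.24 dB


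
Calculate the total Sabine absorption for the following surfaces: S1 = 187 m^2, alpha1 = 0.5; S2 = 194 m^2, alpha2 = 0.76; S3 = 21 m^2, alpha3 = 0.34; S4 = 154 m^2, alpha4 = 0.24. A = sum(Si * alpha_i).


187 * 0.5 = 93.5
194 * 0.76 = 147.44
21 * 0.34 = 7.14
154 * 0.24 = 36.96
A_total = 93.5 + 147.44 + 7.14 + 36.96 = 285.04 m^2


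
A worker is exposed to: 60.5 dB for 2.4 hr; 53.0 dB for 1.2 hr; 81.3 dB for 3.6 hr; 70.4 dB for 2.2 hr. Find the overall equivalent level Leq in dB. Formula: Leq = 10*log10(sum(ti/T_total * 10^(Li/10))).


T_total = 2.4 + 1.2 + 3.6 + 2.2 = 9.4 hr
(2.4/9.4) * 10^(60.5/10) = 286473
(1.2/9.4) * 10^(53.0/10) = 25471.4
(3.6/9.4) * 10^(81.3/10) = 5.16624e+07
(2.2/9.4) * 10^(70.4/10) = 2.56623e+06
Sum = 286473 + 25471.4 + 5.16624e+07 + 2.56623e+06 = 5.45406e+07
Leq = 10*log10(5.45406e+07) = 77.367 dB


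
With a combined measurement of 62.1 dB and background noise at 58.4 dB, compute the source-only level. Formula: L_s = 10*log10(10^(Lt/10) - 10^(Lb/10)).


10^(62.1/10) = 1.62181e+06
10^(58.4/10) = 691831
Difference = 1.62181e+06 - 691831 = 929979
L_source = 10*log10(929979) = 59.685 dB


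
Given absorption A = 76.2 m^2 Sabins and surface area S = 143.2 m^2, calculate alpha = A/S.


Absorption coefficient = absorbed power / incident power
alpha = A / S = 76.2 / 143.2 = 0.53212


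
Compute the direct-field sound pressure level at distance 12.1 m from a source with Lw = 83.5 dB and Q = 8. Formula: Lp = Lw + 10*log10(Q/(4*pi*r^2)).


4*pi*r^2 = 4*pi*12.1^2 = 1839.84 m^2
Q / (4*pi*r^2) = 8 / 1839.84 = 0.0043482
Lp = 83.5 + 10*log10(0.0043482) = 59.883 dB


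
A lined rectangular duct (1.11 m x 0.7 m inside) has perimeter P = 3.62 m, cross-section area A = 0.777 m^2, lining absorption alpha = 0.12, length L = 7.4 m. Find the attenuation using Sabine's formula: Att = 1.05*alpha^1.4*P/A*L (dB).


alpha^1.4 = 0.12^1.4 = 0.0513871
Attenuation rate = 1.05 * alpha^1.4 * P / A
= 1.05 * 0.0513871 * 3.62 / 0.777 = 0.25138 dB/m
Total Att = 0.25138 * 7.4 = 1.8602 dB


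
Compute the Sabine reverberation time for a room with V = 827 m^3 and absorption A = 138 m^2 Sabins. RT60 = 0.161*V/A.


RT60 = 0.161 * 827 / 138 = 0.96483 s


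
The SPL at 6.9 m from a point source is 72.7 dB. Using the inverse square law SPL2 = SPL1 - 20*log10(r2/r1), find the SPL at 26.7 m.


r2/r1 = 26.7/6.9 = 3.86957
Correction = 20*log10(3.86957) = 11.7533 dB
SPL2 = 72.7 - 11.7533 = 60.947 dB


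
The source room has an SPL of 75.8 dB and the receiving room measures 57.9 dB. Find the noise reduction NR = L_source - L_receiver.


NR = L_source - L_receiver (difference between source and receiving room levels)
NR = 75.8 - 57.9 = 17.9 dB


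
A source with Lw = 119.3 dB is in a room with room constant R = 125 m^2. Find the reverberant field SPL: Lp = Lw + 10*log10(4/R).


4/R = 4/125 = 0.032
Lp = 119.3 + 10*log10(0.032) = 104.35 dB


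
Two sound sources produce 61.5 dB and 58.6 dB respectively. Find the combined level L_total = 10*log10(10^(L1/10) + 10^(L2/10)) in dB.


10^(61.5/10) = 1.41254e+06
10^(58.6/10) = 724436
Sum = 1.41254e+06 + 724436 = 2.13698e+06
L_total = 10*log10(2.13698e+06) = 63.298 dB


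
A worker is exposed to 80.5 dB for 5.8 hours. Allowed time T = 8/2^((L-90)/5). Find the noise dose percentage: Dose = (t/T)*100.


T_allowed = 8 / 2^((80.5 - 90)/5) = 29.8571 hr
Dose = 5.8 / 29.8571 * 100 = 19.426 %


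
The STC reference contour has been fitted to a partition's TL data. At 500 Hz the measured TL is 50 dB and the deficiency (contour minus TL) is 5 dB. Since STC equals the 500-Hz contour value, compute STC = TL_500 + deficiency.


By ASTM E413, STC = value of the fitted reference contour at 500 Hz.
Contour value at 500 Hz = TL_500 + deficiency = 50 + 5 = 55
STC = 55


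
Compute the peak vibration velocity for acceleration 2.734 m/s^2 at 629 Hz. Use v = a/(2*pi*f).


omega = 2*pi*f = 2*pi*629 = 3952.12 rad/s
v = a / omega = 2.734 / 3952.12 = 0.00069178 m/s


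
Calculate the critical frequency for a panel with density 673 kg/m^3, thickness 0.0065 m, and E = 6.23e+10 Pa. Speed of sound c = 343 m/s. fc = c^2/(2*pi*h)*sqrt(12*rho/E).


12*rho/E = 12*673/6.23e+10 = 1.29631e-07
sqrt(12*rho/E) = sqrt(1.29631e-07) = 0.000360043
c^2/(2*pi*h) = 343^2/(2*pi*0.0065) = 2.88068e+06
fc = 2.88068e+06 * 0.000360043 = 1037.2 Hz


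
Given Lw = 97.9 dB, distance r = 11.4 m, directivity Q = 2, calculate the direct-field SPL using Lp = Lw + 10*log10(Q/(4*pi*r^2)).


4*pi*r^2 = 4*pi*11.4^2 = 1633.13 m^2
Q / (4*pi*r^2) = 2 / 1633.13 = 0.00122464
Lp = 97.9 + 10*log10(0.00122464) = 68.78 dB


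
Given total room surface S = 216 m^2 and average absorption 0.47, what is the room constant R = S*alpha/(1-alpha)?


R = 216 * 0.47 / (1 - 0.47) = 191.55 m^2


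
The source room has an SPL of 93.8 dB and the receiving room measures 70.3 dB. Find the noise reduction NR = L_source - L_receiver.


NR = L_source - L_receiver (difference between source and receiving room levels)
NR = 93.8 - 70.3 = 23.5 dB


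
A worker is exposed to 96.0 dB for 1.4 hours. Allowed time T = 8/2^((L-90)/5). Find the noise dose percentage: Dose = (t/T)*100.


T_allowed = 8 / 2^((96.0 - 90)/5) = 3.4822 hr
Dose = 1.4 / 3.4822 * 100 = 40.204 %


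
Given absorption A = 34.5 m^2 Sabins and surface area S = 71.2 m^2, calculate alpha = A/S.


Absorption coefficient = absorbed power / incident power
alpha = A / S = 34.5 / 71.2 = 0.48455


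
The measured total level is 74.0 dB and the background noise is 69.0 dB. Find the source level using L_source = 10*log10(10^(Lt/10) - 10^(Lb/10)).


10^(74.0/10) = 2.51189e+07
10^(69.0/10) = 7.94328e+06
Difference = 2.51189e+07 - 7.94328e+06 = 1.71756e+07
L_source = 10*log10(1.71756e+07) = 72.349 dB


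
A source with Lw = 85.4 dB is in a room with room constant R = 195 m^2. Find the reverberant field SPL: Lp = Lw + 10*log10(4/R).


4/R = 4/195 = 0.0205128
Lp = 85.4 + 10*log10(0.0205128) = 68.52 dB


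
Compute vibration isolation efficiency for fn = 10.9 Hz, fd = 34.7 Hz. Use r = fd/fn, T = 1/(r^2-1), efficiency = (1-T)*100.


r = 34.7 / 10.9 = 3.18349
r^2 - 1 = 3.18349^2 - 1 = 9.13461
T = 1/9.13461 = 0.109474
Efficiency = (1 - 0.109474)*100 = 89.053 %


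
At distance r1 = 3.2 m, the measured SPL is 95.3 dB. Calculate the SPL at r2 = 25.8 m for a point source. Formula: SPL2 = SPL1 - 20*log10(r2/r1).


r2/r1 = 25.8/3.2 = 8.0625
Correction = 20*log10(8.0625) = 18.1294 dB
SPL2 = 95.3 - 18.1294 = 77.171 dB


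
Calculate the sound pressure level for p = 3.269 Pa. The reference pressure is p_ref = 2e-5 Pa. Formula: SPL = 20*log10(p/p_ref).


p / p_ref = 3.269 / 2e-5 = 163450
SPL = 20 * log10(163450) = 104.27 dB


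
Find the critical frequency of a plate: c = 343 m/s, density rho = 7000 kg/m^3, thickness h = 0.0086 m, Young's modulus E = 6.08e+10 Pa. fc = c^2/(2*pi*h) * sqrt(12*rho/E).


12*rho/E = 12*7000/6.08e+10 = 1.38158e-06
sqrt(12*rho/E) = sqrt(1.38158e-06) = 0.00117541
c^2/(2*pi*h) = 343^2/(2*pi*0.0086) = 2.17726e+06
fc = 2.17726e+06 * 0.00117541 = 2559.2 Hz


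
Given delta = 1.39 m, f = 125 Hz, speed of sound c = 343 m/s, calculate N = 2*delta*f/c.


N = 2*delta*f/c = 2*delta/lambda, where lambda = c/f
lambda = 343 / 125 = 2.744 m
N = 2 * 1.39 / 2.744 = 1.0131


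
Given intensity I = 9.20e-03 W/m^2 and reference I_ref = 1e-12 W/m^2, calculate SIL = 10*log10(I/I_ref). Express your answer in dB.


I / I_ref = 9.20e-03 / 1e-12 = 9.2e+09
SIL = 10 * log10(9.2e+09) = 99.638 dB


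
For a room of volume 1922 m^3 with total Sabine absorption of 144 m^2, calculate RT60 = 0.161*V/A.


RT60 = 0.161 * 1922 / 144 = 2.1489 s


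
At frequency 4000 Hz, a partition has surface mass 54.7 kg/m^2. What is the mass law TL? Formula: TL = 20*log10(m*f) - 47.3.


m * f = 54.7 * 4000 = 218800
20*log10(218800) = 106.801 dB
TL = 106.801 - 47.3 = 59.501 dB


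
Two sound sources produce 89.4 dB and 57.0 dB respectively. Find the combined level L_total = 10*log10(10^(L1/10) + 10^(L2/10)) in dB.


10^(89.4/10) = 8.70964e+08
10^(57.0/10) = 501187
Sum = 8.70964e+08 + 501187 = 8.71465e+08
L_total = 10*log10(8.71465e+08) = 89.402 dB


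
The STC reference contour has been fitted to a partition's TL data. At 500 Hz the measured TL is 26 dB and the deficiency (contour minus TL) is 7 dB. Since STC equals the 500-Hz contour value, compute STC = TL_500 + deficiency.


By ASTM E413, STC = value of the fitted reference contour at 500 Hz.
Contour value at 500 Hz = TL_500 + deficiency = 26 + 7 = 33
STC = 33


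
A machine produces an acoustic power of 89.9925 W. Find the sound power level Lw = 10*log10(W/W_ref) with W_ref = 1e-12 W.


W / W_ref = 89.9925 / 1e-12 = 8.99925e+13
Lw = 10 * log10(8.99925e+13) = 139.54 dB


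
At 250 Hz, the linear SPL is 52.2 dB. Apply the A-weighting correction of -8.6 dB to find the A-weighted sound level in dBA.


A-weighting table: 250 Hz -> -8.6 dB correction
SPL_A = SPL + correction = 52.2 + (-8.6) = 43.6 dBA


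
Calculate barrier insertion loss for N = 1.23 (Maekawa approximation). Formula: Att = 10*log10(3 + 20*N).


3 + 20*N = 3 + 20*1.23 = 27.6
Att = 10*log10(27.6) = 14.409 dB


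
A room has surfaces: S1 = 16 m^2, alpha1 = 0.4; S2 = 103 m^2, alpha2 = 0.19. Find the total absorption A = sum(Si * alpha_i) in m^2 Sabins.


16 * 0.4 = 6.4
103 * 0.19 = 19.57
A_total = 6.4 + 19.57 = 25.97 m^2


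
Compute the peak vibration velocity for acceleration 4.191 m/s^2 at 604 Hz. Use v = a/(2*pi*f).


omega = 2*pi*f = 2*pi*604 = 3795.04 rad/s
v = a / omega = 4.191 / 3795.04 = 0.0011043 m/s


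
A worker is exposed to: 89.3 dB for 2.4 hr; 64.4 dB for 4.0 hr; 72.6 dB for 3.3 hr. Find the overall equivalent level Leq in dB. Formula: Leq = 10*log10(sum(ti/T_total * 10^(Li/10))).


T_total = 2.4 + 4.0 + 3.3 = 9.7 hr
(2.4/9.7) * 10^(89.3/10) = 2.10591e+08
(4.0/9.7) * 10^(64.4/10) = 1.13576e+06
(3.3/9.7) * 10^(72.6/10) = 6.19073e+06
Sum = 2.10591e+08 + 1.13576e+06 + 6.19073e+06 = 2.17917e+08
Leq = 10*log10(2.17917e+08) = 83.383 dB


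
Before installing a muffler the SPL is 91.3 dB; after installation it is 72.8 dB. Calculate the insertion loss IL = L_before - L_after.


Insertion loss = SPL without muffler - SPL with muffler
IL = 91.3 - 72.8 = 18.5 dB


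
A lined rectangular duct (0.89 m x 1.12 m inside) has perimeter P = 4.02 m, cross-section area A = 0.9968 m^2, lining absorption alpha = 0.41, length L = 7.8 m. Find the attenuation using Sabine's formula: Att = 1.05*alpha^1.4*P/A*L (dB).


alpha^1.4 = 0.41^1.4 = 0.28701
Attenuation rate = 1.05 * alpha^1.4 * P / A
= 1.05 * 0.28701 * 4.02 / 0.9968 = 1.21536 dB/m
Total Att = 1.21536 * 7.8 = 9.4798 dB


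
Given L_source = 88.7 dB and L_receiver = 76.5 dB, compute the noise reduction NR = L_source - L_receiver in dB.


NR = L_source - L_receiver (difference between source and receiving room levels)
NR = 88.7 - 76.5 = 12.2 dB


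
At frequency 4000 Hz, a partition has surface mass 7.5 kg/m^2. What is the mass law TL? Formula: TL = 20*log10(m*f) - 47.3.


m * f = 7.5 * 4000 = 30000
20*log10(30000) = 89.5424 dB
TL = 89.5424 - 47.3 = 42.242 dB


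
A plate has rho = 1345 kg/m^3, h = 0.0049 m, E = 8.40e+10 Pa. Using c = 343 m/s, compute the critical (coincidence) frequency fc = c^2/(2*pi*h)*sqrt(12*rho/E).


12*rho/E = 12*1345/8.40e+10 = 1.92143e-07
sqrt(12*rho/E) = sqrt(1.92143e-07) = 0.000438341
c^2/(2*pi*h) = 343^2/(2*pi*0.0049) = 3.82131e+06
fc = 3.82131e+06 * 0.000438341 = 1675 Hz


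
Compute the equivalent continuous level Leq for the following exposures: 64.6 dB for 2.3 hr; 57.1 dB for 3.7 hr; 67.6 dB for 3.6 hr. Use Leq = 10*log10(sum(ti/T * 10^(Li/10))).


T_total = 2.3 + 3.7 + 3.6 = 9.6 hr
(2.3/9.6) * 10^(64.6/10) = 690966
(3.7/9.6) * 10^(57.1/10) = 197665
(3.6/9.6) * 10^(67.6/10) = 2.1579e+06
Sum = 690966 + 197665 + 2.1579e+06 = 3.04653e+06
Leq = 10*log10(3.04653e+06) = 64.838 dB


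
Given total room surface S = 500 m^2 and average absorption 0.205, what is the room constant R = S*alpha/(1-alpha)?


R = 500 * 0.205 / (1 - 0.205) = 128.93 m^2


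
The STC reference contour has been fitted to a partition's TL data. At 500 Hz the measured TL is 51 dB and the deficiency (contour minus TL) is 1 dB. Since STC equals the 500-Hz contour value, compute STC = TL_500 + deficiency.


By ASTM E413, STC = value of the fitted reference contour at 500 Hz.
Contour value at 500 Hz = TL_500 + deficiency = 51 + 1 = 52
STC = 52


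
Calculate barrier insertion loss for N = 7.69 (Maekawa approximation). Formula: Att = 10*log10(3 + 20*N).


3 + 20*N = 3 + 20*7.69 = 156.8
Att = 10*log10(156.8) = 21.953 dB


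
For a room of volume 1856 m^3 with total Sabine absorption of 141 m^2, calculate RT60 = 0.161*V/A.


RT60 = 0.161 * 1856 / 141 = 2.1193 s


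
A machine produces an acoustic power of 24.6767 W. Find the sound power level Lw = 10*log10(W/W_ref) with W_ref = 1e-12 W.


W / W_ref = 24.6767 / 1e-12 = 2.46767e+13
Lw = 10 * log10(2.46767e+13) = 133.92 dB


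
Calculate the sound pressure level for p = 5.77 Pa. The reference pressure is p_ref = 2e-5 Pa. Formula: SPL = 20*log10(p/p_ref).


p / p_ref = 5.77 / 2e-5 = 288500
SPL = 20 * log10(288500) = 109.2 dB


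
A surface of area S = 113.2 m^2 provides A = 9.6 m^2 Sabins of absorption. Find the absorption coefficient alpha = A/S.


Absorption coefficient = absorbed power / incident power
alpha = A / S = 9.6 / 113.2 = 0.084806


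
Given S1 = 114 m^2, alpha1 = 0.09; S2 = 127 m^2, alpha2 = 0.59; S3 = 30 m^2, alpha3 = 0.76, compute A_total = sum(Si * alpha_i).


114 * 0.09 = 10.26
127 * 0.59 = 74.93
30 * 0.76 = 22.8
A_total = 10.26 + 74.93 + 22.8 = 107.99 m^2
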